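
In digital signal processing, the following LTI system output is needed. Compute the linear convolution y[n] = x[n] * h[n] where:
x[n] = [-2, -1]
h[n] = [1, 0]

y[n] = sum_k x[k]*h[n-k]. Output length = len(x) + len(h) - 1 = 2 + 2 - 1 = 3.
y[0] = -2*1 = -2
y[1] = -1*1 + -2*0 = -1
y[2] = -1*0 = 0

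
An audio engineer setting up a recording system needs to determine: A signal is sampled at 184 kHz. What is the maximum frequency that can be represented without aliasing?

The maximum frequency that can be represented without aliasing
is the Nyquist frequency: f_max = f_s / 2 = 184 kHz / 2 = 92 kHz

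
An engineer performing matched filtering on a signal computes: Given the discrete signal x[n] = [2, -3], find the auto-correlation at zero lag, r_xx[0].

The auto-correlation at zero lag r_xx[0] equals the signal energy.
r_xx[0] = sum of x[n]^2 = 2^2 + (-3)^2
= 4 + 9 = 13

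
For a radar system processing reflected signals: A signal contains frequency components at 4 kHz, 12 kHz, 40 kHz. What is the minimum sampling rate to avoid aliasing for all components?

The highest frequency component is f_max = 40 kHz.
Nyquist rate = 2 * f_max = 2 * 40 kHz = 80 kHz.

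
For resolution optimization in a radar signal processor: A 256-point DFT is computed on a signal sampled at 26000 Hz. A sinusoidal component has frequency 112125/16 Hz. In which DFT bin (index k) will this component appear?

DFT frequency resolution = f_s/N = 26000/256 = 1625/16 Hz
Bin index k = f_signal / resolution = 112125/16 / 1625/16 = 69
The signal frequency 112125/16 Hz falls in DFT bin k = 69.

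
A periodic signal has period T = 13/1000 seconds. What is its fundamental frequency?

The fundamental frequency is the reciprocal of the period.
f = 1/T = 1/(13/1000) = 1000/13 Hz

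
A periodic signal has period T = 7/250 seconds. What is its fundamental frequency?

The fundamental frequency is the reciprocal of the period.
f = 1/T = 1/(7/250) = 250/7 Hz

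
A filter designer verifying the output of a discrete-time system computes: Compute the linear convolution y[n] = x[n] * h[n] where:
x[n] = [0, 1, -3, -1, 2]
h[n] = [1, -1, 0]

y[n] = sum_k x[k]*h[n-k]. Output length = len(x) + len(h) - 1 = 5 + 3 - 1 = 7.
y[0] = 0*1 = 0
y[1] = 1*1 + 0*-1 = 1
y[2] = -3*1 + 1*-1 + 0*0 = -4
y[3] = -1*1 + -3*-1 + 1*0 = 2
y[4] = 2*1 + -1*-1 + -3*0 = 3
y[5] = 2*-1 + -1*0 = -2
y[6] = 2*0 = 0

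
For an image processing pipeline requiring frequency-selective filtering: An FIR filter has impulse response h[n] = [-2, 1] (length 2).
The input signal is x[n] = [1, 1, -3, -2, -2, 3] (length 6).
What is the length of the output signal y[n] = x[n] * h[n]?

For linear convolution, the output length is:
len(y) = len(x) + len(h) - 1 = 6 + 2 - 1 = 7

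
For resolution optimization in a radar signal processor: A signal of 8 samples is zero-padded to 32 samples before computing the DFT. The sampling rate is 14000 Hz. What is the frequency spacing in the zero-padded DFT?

Original DFT: N = 8, resolution = f_s/N = 14000/8 = 1750 Hz
Zero-padded DFT: N = 32, resolution = f_s/N = 14000/32 = 875/2 Hz
Zero-padding interpolates the spectrum (finer frequency grid)
but does NOT improve the true spectral resolution (ability to resolve close frequencies).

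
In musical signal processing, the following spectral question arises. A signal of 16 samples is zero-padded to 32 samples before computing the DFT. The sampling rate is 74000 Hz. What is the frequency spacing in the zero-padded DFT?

Original DFT: N = 16, resolution = f_s/N = 74000/16 = 4625 Hz
Zero-padded DFT: N = 32, resolution = f_s/N = 74000/32 = 4625/2 Hz
Zero-padding interpolates the spectrum (finer frequency grid)
but does NOT improve the true spectral resolution (ability to resolve close frequencies).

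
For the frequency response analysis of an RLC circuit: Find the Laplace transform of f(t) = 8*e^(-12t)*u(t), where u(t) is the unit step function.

Standard Laplace transform pair:
e^(-at)*u(t) <-> 1/(s+a)
With a = 12: L{8*e^(-12t)*u(t)} = 8/(s+12), ROC: Re(s) > -12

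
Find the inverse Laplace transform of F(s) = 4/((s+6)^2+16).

Standard pair: w/((s+a)^2+w^2) <-> e^(-at)*sin(wt)*u(t)
With a=6, w=4: f(t) = e^(-6t)*sin(4t)*u(t)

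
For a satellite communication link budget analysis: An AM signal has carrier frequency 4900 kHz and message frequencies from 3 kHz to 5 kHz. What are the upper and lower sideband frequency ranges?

Upper sideband (USB) = fc + [fm_low, fm_high] = 4900 + [3, 5] = [4903, 4905] kHz
Lower sideband (LSB) = fc - [fm_high, fm_low] = 4900 - [5, 3] = [4895, 4897] kHz
Total occupied spectrum: 4895 kHz to 4905 kHz (plus carrier at 4900 kHz)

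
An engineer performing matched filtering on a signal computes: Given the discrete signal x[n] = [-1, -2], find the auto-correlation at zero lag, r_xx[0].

The auto-correlation at zero lag r_xx[0] equals the signal energy.
r_xx[0] = sum of x[n]^2 = (-1)^2 + (-2)^2
= 1 + 4 = 5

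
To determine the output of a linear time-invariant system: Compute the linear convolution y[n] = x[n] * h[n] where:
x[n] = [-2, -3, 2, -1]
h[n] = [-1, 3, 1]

y[n] = sum_k x[k]*h[n-k]. Output length = len(x) + len(h) - 1 = 4 + 3 - 1 = 6.
y[0] = -2*-1 = 2
y[1] = -3*-1 + -2*3 = -3
y[2] = 2*-1 + -3*3 + -2*1 = -13
y[3] = -1*-1 + 2*3 + -3*1 = 4
y[4] = -1*3 + 2*1 = -1
y[5] = -1*1 = -1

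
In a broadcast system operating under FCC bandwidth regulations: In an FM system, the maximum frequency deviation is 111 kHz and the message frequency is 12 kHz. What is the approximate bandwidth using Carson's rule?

Carson's rule: BW = 2*(delta_f + f_m)
= 2*(111 + 12) kHz = 246 kHz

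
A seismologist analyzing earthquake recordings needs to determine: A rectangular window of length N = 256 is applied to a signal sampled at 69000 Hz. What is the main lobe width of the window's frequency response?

For a rectangular window of length N,
the main lobe width in frequency is 2*f_s/N.
= 2*69000/256 = 8625/16 Hz
This determines the minimum frequency separation for resolving two sinusoids.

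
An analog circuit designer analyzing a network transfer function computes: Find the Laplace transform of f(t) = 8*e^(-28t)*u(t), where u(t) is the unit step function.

Standard Laplace transform pair:
e^(-at)*u(t) <-> 1/(s+a)
With a = 28: L{8*e^(-28t)*u(t)} = 8/(s+28), ROC: Re(s) > -28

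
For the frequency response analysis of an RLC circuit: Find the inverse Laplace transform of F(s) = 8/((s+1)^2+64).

Standard pair: w/((s+a)^2+w^2) <-> e^(-at)*sin(wt)*u(t)
With a=1, w=8: f(t) = e^(-t)*sin(8t)*u(t)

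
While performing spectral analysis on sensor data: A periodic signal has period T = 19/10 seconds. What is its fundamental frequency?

The fundamental frequency is the reciprocal of the period.
f = 1/T = 1/(19/10) = 10/19 Hz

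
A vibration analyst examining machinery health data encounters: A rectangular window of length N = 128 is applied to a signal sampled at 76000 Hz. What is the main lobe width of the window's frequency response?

For a rectangular window of length N,
the main lobe width in frequency is 2*f_s/N.
= 2*76000/128 = 2375/2 Hz
This determines the minimum frequency separation for resolving two sinusoids.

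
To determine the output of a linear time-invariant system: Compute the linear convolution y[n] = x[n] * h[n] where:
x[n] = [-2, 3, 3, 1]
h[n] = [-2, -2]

y[n] = sum_k x[k]*h[n-k]. Output length = len(x) + len(h) - 1 = 4 + 2 - 1 = 5.
y[0] = -2*-2 = 4
y[1] = 3*-2 + -2*-2 = -2
y[2] = 3*-2 + 3*-2 = -12
y[3] = 1*-2 + 3*-2 = -8
y[4] = 1*-2 = -2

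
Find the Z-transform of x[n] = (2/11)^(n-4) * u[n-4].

Time-shifting property: if X(z) = Z{x[n]}, then Z{x[n-d]} = z^(-d) * X(z)
X(z) = z/(z - 2/11) for x[n] = (2/11)^n * u[n]
Z{x[n-4]} = z^(-4) * z/(z - 2/11) = z^(-3)/(z - 2/11)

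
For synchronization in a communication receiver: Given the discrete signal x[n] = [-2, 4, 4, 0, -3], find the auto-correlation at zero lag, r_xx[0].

The auto-correlation at zero lag r_xx[0] equals the signal energy.
r_xx[0] = sum of x[n]^2 = (-2)^2 + 4^2 + 4^2 + 0^2 + (-3)^2
= 4 + 16 + 16 + 0 + 9 = 45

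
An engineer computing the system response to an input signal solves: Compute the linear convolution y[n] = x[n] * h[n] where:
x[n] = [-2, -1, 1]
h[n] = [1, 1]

y[n] = sum_k x[k]*h[n-k]. Output length = len(x) + len(h) - 1 = 3 + 2 - 1 = 4.
y[0] = -2*1 = -2
y[1] = -1*1 + -2*1 = -3
y[2] = 1*1 + -1*1 = 0
y[3] = 1*1 = 1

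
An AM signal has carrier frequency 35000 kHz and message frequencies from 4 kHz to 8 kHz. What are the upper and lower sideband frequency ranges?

Upper sideband (USB) = fc + [fm_low, fm_high] = 35000 + [4, 8] = [35004, 35008] kHz
Lower sideband (LSB) = fc - [fm_high, fm_low] = 35000 - [8, 4] = [34992, 34996] kHz
Total occupied spectrum: 34992 kHz to 35008 kHz (plus carrier at 35000 kHz)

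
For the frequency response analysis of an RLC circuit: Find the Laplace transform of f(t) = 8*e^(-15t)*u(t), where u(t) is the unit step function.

Standard Laplace transform pair:
e^(-at)*u(t) <-> 1/(s+a)
With a = 15: L{8*e^(-15t)*u(t)} = 8/(s+15), ROC: Re(s) > -15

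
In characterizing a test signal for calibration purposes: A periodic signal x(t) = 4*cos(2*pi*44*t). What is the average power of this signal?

Average power of A*cos(wt) is A^2/2.
P = 4^2 / 2 = 16/2 = 8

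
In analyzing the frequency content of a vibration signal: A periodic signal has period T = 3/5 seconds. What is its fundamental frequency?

The fundamental frequency is the reciprocal of the period.
f = 1/T = 1/(3/5) = 5/3 Hz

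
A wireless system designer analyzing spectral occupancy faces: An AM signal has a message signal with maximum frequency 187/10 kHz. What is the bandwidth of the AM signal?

In AM (double-sideband), the bandwidth is twice the message frequency.
BW = 2 * f_m = 2 * 187/10 kHz = 187/5 kHz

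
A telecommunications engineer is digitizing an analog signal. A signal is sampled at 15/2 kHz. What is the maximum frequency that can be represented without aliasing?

The maximum frequency that can be represented without aliasing
is the Nyquist frequency: f_max = f_s / 2 = 15/2 kHz / 2 = 15/4 kHz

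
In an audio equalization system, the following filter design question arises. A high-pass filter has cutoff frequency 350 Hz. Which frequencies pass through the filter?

A high-pass filter passes all frequencies above the cutoff frequency 350 Hz and attenuates lower frequencies.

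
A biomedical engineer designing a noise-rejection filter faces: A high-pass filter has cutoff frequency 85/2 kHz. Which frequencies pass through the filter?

A high-pass filter passes all frequencies above the cutoff frequency 85/2 kHz and attenuates lower frequencies.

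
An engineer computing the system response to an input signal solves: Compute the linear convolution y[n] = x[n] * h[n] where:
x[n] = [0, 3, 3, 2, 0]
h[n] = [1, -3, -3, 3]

y[n] = sum_k x[k]*h[n-k]. Output length = len(x) + len(h) - 1 = 5 + 4 - 1 = 8.
y[0] = 0*1 = 0
y[1] = 3*1 + 0*-3 = 3
y[2] = 3*1 + 3*-3 + 0*-3 = -6
y[3] = 2*1 + 3*-3 + 3*-3 + 0*3 = -16
y[4] = 0*1 + 2*-3 + 3*-3 + 3*3 = -6
y[5] = 0*-3 + 2*-3 + 3*3 = 3
y[6] = 0*-3 + 2*3 = 6
y[7] = 0*3 = 0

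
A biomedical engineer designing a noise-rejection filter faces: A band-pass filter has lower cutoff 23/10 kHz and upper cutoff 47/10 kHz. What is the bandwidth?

Bandwidth = f_high - f_low
= 47/10 kHz - 23/10 kHz = 12/5 kHz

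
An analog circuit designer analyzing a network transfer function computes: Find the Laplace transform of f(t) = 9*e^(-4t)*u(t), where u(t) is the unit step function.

Standard Laplace transform pair:
e^(-at)*u(t) <-> 1/(s+a)
With a = 4: L{9*e^(-4t)*u(t)} = 9/(s+4), ROC: Re(s) > -4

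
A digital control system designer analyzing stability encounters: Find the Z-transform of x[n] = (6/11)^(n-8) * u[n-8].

Time-shifting property: if X(z) = Z{x[n]}, then Z{x[n-d]} = z^(-d) * X(z)
X(z) = z/(z - 6/11) for x[n] = (6/11)^n * u[n]
Z{x[n-8]} = z^(-8) * z/(z - 6/11) = z^(-7)/(z - 6/11)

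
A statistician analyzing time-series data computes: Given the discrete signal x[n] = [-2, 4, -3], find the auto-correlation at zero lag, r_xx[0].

The auto-correlation at zero lag r_xx[0] equals the signal energy.
r_xx[0] = sum of x[n]^2 = (-2)^2 + 4^2 + (-3)^2
= 4 + 16 + 9 = 29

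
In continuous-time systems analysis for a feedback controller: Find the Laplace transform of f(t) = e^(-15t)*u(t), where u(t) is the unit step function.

Standard Laplace transform pair:
e^(-at)*u(t) <-> 1/(s+a)
With a = 15: L{e^(-15t)*u(t)} = 1/(s+15), ROC: Re(s) > -15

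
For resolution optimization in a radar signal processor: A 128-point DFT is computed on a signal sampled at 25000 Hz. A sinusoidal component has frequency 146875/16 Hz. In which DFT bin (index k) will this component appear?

DFT frequency resolution = f_s/N = 25000/128 = 3125/16 Hz
Bin index k = f_signal / resolution = 146875/16 / 3125/16 = 47
The signal frequency 146875/16 Hz falls in DFT bin k = 47.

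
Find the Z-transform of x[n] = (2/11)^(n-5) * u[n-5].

Time-shifting property: if X(z) = Z{x[n]}, then Z{x[n-d]} = z^(-d) * X(z)
X(z) = z/(z - 2/11) for x[n] = (2/11)^n * u[n]
Z{x[n-5]} = z^(-5) * z/(z - 2/11) = z^(-4)/(z - 2/11)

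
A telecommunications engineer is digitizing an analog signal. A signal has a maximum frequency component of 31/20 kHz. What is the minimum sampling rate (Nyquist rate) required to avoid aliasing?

By the Nyquist-Shannon sampling theorem,
the minimum sampling rate (Nyquist rate) must be at least 2 * f_max.
Nyquist rate = 2 * 31/20 kHz = 31/10 kHz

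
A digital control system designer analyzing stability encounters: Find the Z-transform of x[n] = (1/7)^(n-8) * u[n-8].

Time-shifting property: if X(z) = Z{x[n]}, then Z{x[n-d]} = z^(-d) * X(z)
X(z) = z/(z - 1/7) for x[n] = (1/7)^n * u[n]
Z{x[n-8]} = z^(-8) * z/(z - 1/7) = z^(-7)/(z - 1/7)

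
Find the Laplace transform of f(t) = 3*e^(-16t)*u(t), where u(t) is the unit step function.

Standard Laplace transform pair:
e^(-at)*u(t) <-> 1/(s+a)
With a = 16: L{3*e^(-16t)*u(t)} = 3/(s+16), ROC: Re(s) > -16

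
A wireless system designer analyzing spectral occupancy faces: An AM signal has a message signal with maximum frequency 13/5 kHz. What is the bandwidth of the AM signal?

In AM (double-sideband), the bandwidth is twice the message frequency.
BW = 2 * f_m = 2 * 13/5 kHz = 26/5 kHz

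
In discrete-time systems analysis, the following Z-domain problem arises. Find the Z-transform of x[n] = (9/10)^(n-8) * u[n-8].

Time-shifting property: if X(z) = Z{x[n]}, then Z{x[n-d]} = z^(-d) * X(z)
X(z) = z/(z - 9/10) for x[n] = (9/10)^n * u[n]
Z{x[n-8]} = z^(-8) * z/(z - 9/10) = z^(-7)/(z - 9/10)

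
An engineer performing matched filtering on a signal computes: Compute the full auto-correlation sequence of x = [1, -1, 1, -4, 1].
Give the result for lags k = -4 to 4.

r_xx[k] = sum_m x[m]*x[m+k], indexed from 0, for k = -4 to 4:
  r_xx[-4] = x[4]*x[0] = 1
  r_xx[-3] = x[3]*x[0] + x[4]*x[1] = -5
  r_xx[-2] = x[2]*x[0] + x[3]*x[1] + x[4]*x[2] = 6
  r_xx[-1] = x[1]*x[0] + x[2]*x[1] + x[3]*x[2] + x[4]*x[3] = -10
  r_xx[0] = x[0]*x[0] + x[1]*x[1] + x[2]*x[2] + x[3]*x[3] + x[4]*x[4] = 20
  r_xx[1] = x[0]*x[1] + x[1]*x[2] + x[2]*x[3] + x[3]*x[4] = -10
  r_xx[2] = x[0]*x[2] + x[1]*x[3] + x[2]*x[4] = 6
  r_xx[3] = x[0]*x[3] + x[1]*x[4] = -5
  r_xx[4] = x[0]*x[4] = 1
r_xx = [1, -5, 6, -10, 20, -10, 6, -5, 1]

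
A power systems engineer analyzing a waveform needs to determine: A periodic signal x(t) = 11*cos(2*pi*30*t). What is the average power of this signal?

Average power of A*cos(wt) is A^2/2.
P = 11^2 / 2 = 121/2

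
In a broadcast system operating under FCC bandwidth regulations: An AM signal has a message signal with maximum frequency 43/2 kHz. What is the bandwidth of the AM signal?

In AM (double-sideband), the bandwidth is twice the message frequency.
BW = 2 * f_m = 2 * 43/2 kHz = 43 kHz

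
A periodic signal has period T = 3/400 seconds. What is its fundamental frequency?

The fundamental frequency is the reciprocal of the period.
f = 1/T = 1/(3/400) = 400/3 Hz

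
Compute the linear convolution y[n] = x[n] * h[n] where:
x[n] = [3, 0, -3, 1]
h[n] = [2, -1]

y[n] = sum_k x[k]*h[n-k]. Output length = len(x) + len(h) - 1 = 4 + 2 - 1 = 5.
y[0] = 3*2 = 6
y[1] = 0*2 + 3*-1 = -3
y[2] = -3*2 + 0*-1 = -6
y[3] = 1*2 + -3*-1 = 5
y[4] = 1*-1 = -1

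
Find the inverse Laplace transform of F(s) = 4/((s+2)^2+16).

Standard pair: w/((s+a)^2+w^2) <-> e^(-at)*sin(wt)*u(t)
With a=2, w=4: f(t) = e^(-2t)*sin(4t)*u(t)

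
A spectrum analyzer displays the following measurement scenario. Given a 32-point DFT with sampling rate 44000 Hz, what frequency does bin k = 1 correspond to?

The frequency of DFT bin k is: f_k = k * f_s / N
f_1 = 1 * 44000 / 32 = 1375 Hz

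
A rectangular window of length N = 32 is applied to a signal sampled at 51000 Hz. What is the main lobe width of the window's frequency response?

For a rectangular window of length N,
the main lobe width in frequency is 2*f_s/N.
= 2*51000/32 = 6375/2 Hz
This determines the minimum frequency separation for resolving two sinusoids.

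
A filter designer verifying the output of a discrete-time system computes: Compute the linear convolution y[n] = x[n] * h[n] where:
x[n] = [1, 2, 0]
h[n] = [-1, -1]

y[n] = sum_k x[k]*h[n-k]. Output length = len(x) + len(h) - 1 = 3 + 2 - 1 = 4.
y[0] = 1*-1 = -1
y[1] = 2*-1 + 1*-1 = -3
y[2] = 0*-1 + 2*-1 = -2
y[3] = 0*-1 = 0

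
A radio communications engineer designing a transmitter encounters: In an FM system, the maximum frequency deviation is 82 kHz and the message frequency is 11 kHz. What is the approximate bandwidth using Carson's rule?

Carson's rule: BW = 2*(delta_f + f_m)
= 2*(82 + 11) kHz = 186 kHz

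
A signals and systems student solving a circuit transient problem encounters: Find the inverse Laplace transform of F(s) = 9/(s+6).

Standard pair: k/(s+a) <-> k*e^(-at)*u(t)
With k=9, a=6: f(t) = 9*e^(-6t)*u(t)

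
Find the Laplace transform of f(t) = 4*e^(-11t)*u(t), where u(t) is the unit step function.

Standard Laplace transform pair:
e^(-at)*u(t) <-> 1/(s+a)
With a = 11: L{4*e^(-11t)*u(t)} = 4/(s+11), ROC: Re(s) > -11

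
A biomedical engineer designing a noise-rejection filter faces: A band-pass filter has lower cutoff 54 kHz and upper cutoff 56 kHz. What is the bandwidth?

Bandwidth = f_high - f_low
= 56 kHz - 54 kHz = 2 kHz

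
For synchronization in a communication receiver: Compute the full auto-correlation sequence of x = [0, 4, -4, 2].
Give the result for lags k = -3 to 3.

r_xx[k] = sum_m x[m]*x[m+k], indexed from 0, for k = -3 to 3:
  r_xx[-3] = x[3]*x[0] = 0
  r_xx[-2] = x[2]*x[0] + x[3]*x[1] = 8
  r_xx[-1] = x[1]*x[0] + x[2]*x[1] + x[3]*x[2] = -24
  r_xx[0] = x[0]*x[0] + x[1]*x[1] + x[2]*x[2] + x[3]*x[3] = 36
  r_xx[1] = x[0]*x[1] + x[1]*x[2] + x[2]*x[3] = -24
  r_xx[2] = x[0]*x[2] + x[1]*x[3] = 8
  r_xx[3] = x[0]*x[3] = 0
r_xx = [0, 8, -24, 36, -24, 8, 0]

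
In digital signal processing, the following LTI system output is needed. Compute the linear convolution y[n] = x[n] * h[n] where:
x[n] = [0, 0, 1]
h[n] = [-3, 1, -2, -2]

y[n] = sum_k x[k]*h[n-k]. Output length = len(x) + len(h) - 1 = 3 + 4 - 1 = 6.
y[0] = 0*-3 = 0
y[1] = 0*-3 + 0*1 = 0
y[2] = 1*-3 + 0*1 + 0*-2 = -3
y[3] = 1*1 + 0*-2 + 0*-2 = 1
y[4] = 1*-2 + 0*-2 = -2
y[5] = 1*-2 = -2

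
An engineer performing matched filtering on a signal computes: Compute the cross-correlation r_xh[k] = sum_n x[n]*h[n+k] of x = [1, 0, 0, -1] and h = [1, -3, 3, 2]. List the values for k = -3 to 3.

Both sequences indexed from 0 and zero outside their support.
Lags with overlap: k = -3 to 3.
  r_xh[-3] = x[3]*h[0] = -1
  r_xh[-2] = x[2]*h[0] + x[3]*h[1] = 3
  r_xh[-1] = x[1]*h[0] + x[2]*h[1] + x[3]*h[2] = -3
  r_xh[0] = x[0]*h[0] + x[1]*h[1] + x[2]*h[2] + x[3]*h[3] = -1
  r_xh[1] = x[0]*h[1] + x[1]*h[2] + x[2]*h[3] = -3
  r_xh[2] = x[0]*h[2] + x[1]*h[3] = 3
  r_xh[3] = x[0]*h[3] = 2
r_xh = [-1, 3, -3, -1, -3, 3, 2] (for k = -3, ..., 3)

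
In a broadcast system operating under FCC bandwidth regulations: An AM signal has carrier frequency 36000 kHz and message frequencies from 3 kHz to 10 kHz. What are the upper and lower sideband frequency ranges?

Upper sideband (USB) = fc + [fm_low, fm_high] = 36000 + [3, 10] = [36003, 36010] kHz
Lower sideband (LSB) = fc - [fm_high, fm_low] = 36000 - [10, 3] = [35990, 35997] kHz
Total occupied spectrum: 35990 kHz to 36010 kHz (plus carrier at 36000 kHz)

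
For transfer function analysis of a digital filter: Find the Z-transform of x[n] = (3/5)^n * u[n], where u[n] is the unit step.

The Z-transform of a^n * u[n] is z/(z-a) for |z| > |a|.
Here a = 3/5, so X(z) = z/(z - (3/5)) = 5z/(5z - 3)
ROC: |z| > 3/5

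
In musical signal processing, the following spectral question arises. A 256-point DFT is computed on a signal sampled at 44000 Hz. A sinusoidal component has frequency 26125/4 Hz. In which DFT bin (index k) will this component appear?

DFT frequency resolution = f_s/N = 44000/256 = 1375/8 Hz
Bin index k = f_signal / resolution = 26125/4 / 1375/8 = 38
The signal frequency 26125/4 Hz falls in DFT bin k = 38.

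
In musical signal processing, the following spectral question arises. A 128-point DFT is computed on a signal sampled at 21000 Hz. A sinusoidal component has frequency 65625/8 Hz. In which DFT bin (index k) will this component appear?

DFT frequency resolution = f_s/N = 21000/128 = 2625/16 Hz
Bin index k = f_signal / resolution = 65625/8 / 2625/16 = 50
The signal frequency 65625/8 Hz falls in DFT bin k = 50.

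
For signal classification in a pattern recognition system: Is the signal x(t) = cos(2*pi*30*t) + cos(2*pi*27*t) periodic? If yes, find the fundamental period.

f1 = 30 Hz, f2 = 27 Hz
Period T1 = 1/30, T2 = 1/27
Ratio T1/T2 = 27/30, which is rational.
The signal is periodic with fundamental period T = 1/GCD(30,27) = 1/3 s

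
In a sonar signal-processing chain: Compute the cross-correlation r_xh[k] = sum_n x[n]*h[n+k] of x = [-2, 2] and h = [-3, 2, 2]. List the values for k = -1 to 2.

Both sequences indexed from 0 and zero outside their support.
Lags with overlap: k = -1 to 2.
  r_xh[-1] = x[1]*h[0] = -6
  r_xh[0] = x[0]*h[0] + x[1]*h[1] = 10
  r_xh[1] = x[0]*h[1] + x[1]*h[2] = 0
  r_xh[2] = x[0]*h[2] = -4
r_xh = [-6, 10, 0, -4] (for k = -1, ..., 2)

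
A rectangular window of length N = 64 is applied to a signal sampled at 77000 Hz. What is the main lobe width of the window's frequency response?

For a rectangular window of length N,
the main lobe width in frequency is 2*f_s/N.
= 2*77000/64 = 9625/4 Hz
This determines the minimum frequency separation for resolving two sinusoids.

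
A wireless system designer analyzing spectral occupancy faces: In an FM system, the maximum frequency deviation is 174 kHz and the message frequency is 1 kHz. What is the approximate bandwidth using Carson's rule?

Carson's rule: BW = 2*(delta_f + f_m)
= 2*(174 + 1) kHz = 350 kHz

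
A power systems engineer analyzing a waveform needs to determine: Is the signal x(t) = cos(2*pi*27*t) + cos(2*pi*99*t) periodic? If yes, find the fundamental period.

f1 = 27 Hz, f2 = 99 Hz
Period T1 = 1/27, T2 = 1/99
Ratio T1/T2 = 99/27, which is rational.
The signal is periodic with fundamental period T = 1/GCD(27,99) = 1/9 s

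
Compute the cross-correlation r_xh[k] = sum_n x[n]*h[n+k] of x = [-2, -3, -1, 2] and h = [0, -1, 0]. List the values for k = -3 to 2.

Both sequences indexed from 0 and zero outside their support.
Lags with overlap: k = -3 to 2.
  r_xh[-3] = x[3]*h[0] = 0
  r_xh[-2] = x[2]*h[0] + x[3]*h[1] = -2
  r_xh[-1] = x[1]*h[0] + x[2]*h[1] + x[3]*h[2] = 1
  r_xh[0] = x[0]*h[0] + x[1]*h[1] + x[2]*h[2] = 3
  r_xh[1] = x[0]*h[1] + x[1]*h[2] = 2
  r_xh[2] = x[0]*h[2] = 0
r_xh = [0, -2, 1, 3, 2, 0] (for k = -3, ..., 2)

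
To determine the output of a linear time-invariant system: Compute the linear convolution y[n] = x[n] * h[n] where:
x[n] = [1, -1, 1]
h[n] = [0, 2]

y[n] = sum_k x[k]*h[n-k]. Output length = len(x) + len(h) - 1 = 3 + 2 - 1 = 4.
y[0] = 1*0 = 0
y[1] = -1*0 + 1*2 = 2
y[2] = 1*0 + -1*2 = -2
y[3] = 1*2 = 2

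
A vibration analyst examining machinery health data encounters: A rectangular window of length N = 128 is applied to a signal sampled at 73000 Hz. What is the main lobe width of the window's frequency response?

For a rectangular window of length N,
the main lobe width in frequency is 2*f_s/N.
= 2*73000/128 = 9125/8 Hz
This determines the minimum frequency separation for resolving two sinusoids.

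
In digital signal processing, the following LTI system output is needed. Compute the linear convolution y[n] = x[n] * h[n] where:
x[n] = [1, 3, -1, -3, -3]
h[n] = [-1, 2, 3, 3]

y[n] = sum_k x[k]*h[n-k]. Output length = len(x) + len(h) - 1 = 5 + 4 - 1 = 8.
y[0] = 1*-1 = -1
y[1] = 3*-1 + 1*2 = -1
y[2] = -1*-1 + 3*2 + 1*3 = 10
y[3] = -3*-1 + -1*2 + 3*3 + 1*3 = 13
y[4] = -3*-1 + -3*2 + -1*3 + 3*3 = 3
y[5] = -3*2 + -3*3 + -1*3 = -18
y[6] = -3*3 + -3*3 = -18
y[7] = -3*3 = -9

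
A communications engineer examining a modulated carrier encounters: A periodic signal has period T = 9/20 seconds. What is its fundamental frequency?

The fundamental frequency is the reciprocal of the period.
f = 1/T = 1/(9/20) = 20/9 Hz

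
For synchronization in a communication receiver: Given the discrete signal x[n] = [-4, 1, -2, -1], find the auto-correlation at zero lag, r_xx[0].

The auto-correlation at zero lag r_xx[0] equals the signal energy.
r_xx[0] = sum of x[n]^2 = (-4)^2 + 1^2 + (-2)^2 + (-1)^2
= 16 + 1 + 4 + 1 = 22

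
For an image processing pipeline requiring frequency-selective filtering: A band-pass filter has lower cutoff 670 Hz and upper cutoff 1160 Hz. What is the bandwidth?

Bandwidth = f_high - f_low
= 1160 Hz - 670 Hz = 490 Hz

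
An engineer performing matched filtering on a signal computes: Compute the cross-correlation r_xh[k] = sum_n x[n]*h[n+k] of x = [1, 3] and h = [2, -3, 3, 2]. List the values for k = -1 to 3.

Both sequences indexed from 0 and zero outside their support.
Lags with overlap: k = -1 to 3.
  r_xh[-1] = x[1]*h[0] = 6
  r_xh[0] = x[0]*h[0] + x[1]*h[1] = -7
  r_xh[1] = x[0]*h[1] + x[1]*h[2] = 6
  r_xh[2] = x[0]*h[2] + x[1]*h[3] = 9
  r_xh[3] = x[0]*h[3] = 2
r_xh = [6, -7, 6, 9, 2] (for k = -1, ..., 3)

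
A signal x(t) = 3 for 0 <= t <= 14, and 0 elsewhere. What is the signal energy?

Energy = integral of |x(t)|^2 dt over the signal duration
= 3^2 * 14 = 9 * 14 = 126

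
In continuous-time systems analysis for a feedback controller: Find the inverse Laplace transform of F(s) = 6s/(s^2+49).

Standard pair: s/(s^2+w^2) <-> cos(wt)*u(t)
With k=6, w=7: f(t) = 6*cos(7t)*u(t)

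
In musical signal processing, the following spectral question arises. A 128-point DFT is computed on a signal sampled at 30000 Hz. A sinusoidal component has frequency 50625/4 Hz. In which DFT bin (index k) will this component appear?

DFT frequency resolution = f_s/N = 30000/128 = 1875/8 Hz
Bin index k = f_signal / resolution = 50625/4 / 1875/8 = 54
The signal frequency 50625/4 Hz falls in DFT bin k = 54.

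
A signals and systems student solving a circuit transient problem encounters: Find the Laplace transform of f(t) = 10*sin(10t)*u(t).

Standard pair: sin(wt)*u(t) <-> w/(s^2+w^2)
With w = 10: L{10*sin(10t)*u(t)} = 100/(s^2+100)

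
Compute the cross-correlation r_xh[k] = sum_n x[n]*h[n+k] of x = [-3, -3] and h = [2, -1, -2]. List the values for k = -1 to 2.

Both sequences indexed from 0 and zero outside their support.
Lags with overlap: k = -1 to 2.
  r_xh[-1] = x[1]*h[0] = -6
  r_xh[0] = x[0]*h[0] + x[1]*h[1] = -3
  r_xh[1] = x[0]*h[1] + x[1]*h[2] = 9
  r_xh[2] = x[0]*h[2] = 6
r_xh = [-6, -3, 9, 6] (for k = -1, ..., 2)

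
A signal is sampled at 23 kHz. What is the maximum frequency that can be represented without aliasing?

The maximum frequency that can be represented without aliasing
is the Nyquist frequency: f_max = f_s / 2 = 23 kHz / 2 = 23/2 kHz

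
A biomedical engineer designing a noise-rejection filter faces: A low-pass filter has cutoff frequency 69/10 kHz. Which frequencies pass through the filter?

A low-pass filter passes all frequencies below the cutoff frequency 69/10 kHz and attenuates higher frequencies.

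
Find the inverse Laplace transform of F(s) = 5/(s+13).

Standard pair: k/(s+a) <-> k*e^(-at)*u(t)
With k=5, a=13: f(t) = 5*e^(-13t)*u(t)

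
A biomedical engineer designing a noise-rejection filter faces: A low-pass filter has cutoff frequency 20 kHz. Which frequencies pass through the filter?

A low-pass filter passes all frequencies below the cutoff frequency 20 kHz and attenuates higher frequencies.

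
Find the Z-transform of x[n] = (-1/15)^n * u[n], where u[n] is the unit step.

The Z-transform of a^n * u[n] is z/(z-a) for |z| > |a|.
Here a = -1/15, so X(z) = z/(z - (-1/15)) = 15z/(15z + 1)
ROC: |z| > 1/15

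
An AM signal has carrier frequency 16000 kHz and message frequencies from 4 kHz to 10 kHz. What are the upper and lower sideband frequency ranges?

Upper sideband (USB) = fc + [fm_low, fm_high] = 16000 + [4, 10] = [16004, 16010] kHz
Lower sideband (LSB) = fc - [fm_high, fm_low] = 16000 - [10, 4] = [15990, 15996] kHz
Total occupied spectrum: 15990 kHz to 16010 kHz (plus carrier at 16000 kHz)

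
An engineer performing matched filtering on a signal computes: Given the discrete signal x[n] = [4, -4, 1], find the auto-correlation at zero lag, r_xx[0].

The auto-correlation at zero lag r_xx[0] equals the signal energy.
r_xx[0] = sum of x[n]^2 = 4^2 + (-4)^2 + 1^2
= 16 + 16 + 1 = 33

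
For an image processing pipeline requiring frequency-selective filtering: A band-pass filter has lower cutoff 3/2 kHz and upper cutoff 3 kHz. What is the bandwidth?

Bandwidth = f_high - f_low
= 3 kHz - 3/2 kHz = 3/2 kHz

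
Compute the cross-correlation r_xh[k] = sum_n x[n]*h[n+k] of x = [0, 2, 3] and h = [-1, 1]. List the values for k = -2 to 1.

Both sequences indexed from 0 and zero outside their support.
Lags with overlap: k = -2 to 1.
  r_xh[-2] = x[2]*h[0] = -3
  r_xh[-1] = x[1]*h[0] + x[2]*h[1] = 1
  r_xh[0] = x[0]*h[0] + x[1]*h[1] = 2
  r_xh[1] = x[0]*h[1] = 0
r_xh = [-3, 1, 2, 0] (for k = -2, ..., 1)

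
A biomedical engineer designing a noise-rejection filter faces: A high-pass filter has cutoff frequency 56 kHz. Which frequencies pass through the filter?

A high-pass filter passes all frequencies above the cutoff frequency 56 kHz and attenuates lower frequencies.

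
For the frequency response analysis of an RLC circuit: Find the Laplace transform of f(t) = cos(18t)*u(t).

Standard pair: cos(wt)*u(t) <-> s/(s^2+w^2)
With w = 18: L{cos(18t)*u(t)} = s/(s^2+324)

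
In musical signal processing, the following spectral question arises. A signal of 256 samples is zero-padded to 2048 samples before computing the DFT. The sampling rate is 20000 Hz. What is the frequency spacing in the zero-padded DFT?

Original DFT: N = 256, resolution = f_s/N = 20000/256 = 625/8 Hz
Zero-padded DFT: N = 2048, resolution = f_s/N = 20000/2048 = 625/64 Hz
Zero-padding interpolates the spectrum (finer frequency grid)
but does NOT improve the true spectral resolution (ability to resolve close frequencies).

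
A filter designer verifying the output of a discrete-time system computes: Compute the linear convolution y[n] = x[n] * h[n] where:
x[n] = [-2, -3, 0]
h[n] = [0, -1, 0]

y[n] = sum_k x[k]*h[n-k]. Output length = len(x) + len(h) - 1 = 3 + 3 - 1 = 5.
y[0] = -2*0 = 0
y[1] = -3*0 + -2*-1 = 2
y[2] = 0*0 + -3*-1 + -2*0 = 3
y[3] = 0*-1 + -3*0 = 0
y[4] = 0*0 = 0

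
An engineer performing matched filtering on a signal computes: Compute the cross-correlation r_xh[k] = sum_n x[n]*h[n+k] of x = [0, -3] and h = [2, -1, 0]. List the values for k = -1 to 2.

Both sequences indexed from 0 and zero outside their support.
Lags with overlap: k = -1 to 2.
  r_xh[-1] = x[1]*h[0] = -6
  r_xh[0] = x[0]*h[0] + x[1]*h[1] = 3
  r_xh[1] = x[0]*h[1] + x[1]*h[2] = 0
  r_xh[2] = x[0]*h[2] = 0
r_xh = [-6, 3, 0, 0] (for k = -1, ..., 2)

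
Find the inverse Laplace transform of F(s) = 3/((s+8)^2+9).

Standard pair: w/((s+a)^2+w^2) <-> e^(-at)*sin(wt)*u(t)
With a=8, w=3: f(t) = e^(-8t)*sin(3t)*u(t)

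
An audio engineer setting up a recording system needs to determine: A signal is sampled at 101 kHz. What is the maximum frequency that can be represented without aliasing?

The maximum frequency that can be represented without aliasing
is the Nyquist frequency: f_max = f_s / 2 = 101 kHz / 2 = 101/2 kHz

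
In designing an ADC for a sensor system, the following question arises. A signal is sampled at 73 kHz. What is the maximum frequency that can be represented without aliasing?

The maximum frequency that can be represented without aliasing
is the Nyquist frequency: f_max = f_s / 2 = 73 kHz / 2 = 73/2 kHz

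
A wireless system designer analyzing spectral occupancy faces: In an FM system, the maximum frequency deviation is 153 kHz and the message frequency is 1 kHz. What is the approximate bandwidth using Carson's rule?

Carson's rule: BW = 2*(delta_f + f_m)
= 2*(153 + 1) kHz = 308 kHz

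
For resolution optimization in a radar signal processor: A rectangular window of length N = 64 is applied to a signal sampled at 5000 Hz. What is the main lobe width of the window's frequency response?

For a rectangular window of length N,
the main lobe width in frequency is 2*f_s/N.
= 2*5000/64 = 625/4 Hz
This determines the minimum frequency separation for resolving two sinusoids.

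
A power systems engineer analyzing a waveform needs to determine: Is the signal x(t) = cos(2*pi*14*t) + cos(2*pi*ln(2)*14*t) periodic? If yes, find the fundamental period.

f1 = 14 Hz, f2 = 14*ln(2) Hz
Ratio f2/f1 = ln(2), which is irrational.
Since the frequency ratio is irrational, no common period exists.
The signal is not periodic.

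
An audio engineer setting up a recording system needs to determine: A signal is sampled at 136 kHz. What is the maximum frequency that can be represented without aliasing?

The maximum frequency that can be represented without aliasing
is the Nyquist frequency: f_max = f_s / 2 = 136 kHz / 2 = 68 kHz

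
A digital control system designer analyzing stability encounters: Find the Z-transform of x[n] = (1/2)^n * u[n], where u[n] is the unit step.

The Z-transform of a^n * u[n] is z/(z-a) for |z| > |a|.
Here a = 1/2, so X(z) = z/(z - (1/2)) = 2z/(2z - 1)
ROC: |z| > 1/2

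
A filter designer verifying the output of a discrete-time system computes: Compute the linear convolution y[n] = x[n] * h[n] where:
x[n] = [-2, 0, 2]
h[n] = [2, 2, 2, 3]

y[n] = sum_k x[k]*h[n-k]. Output length = len(x) + len(h) - 1 = 3 + 4 - 1 = 6.
y[0] = -2*2 = -4
y[1] = 0*2 + -2*2 = -4
y[2] = 2*2 + 0*2 + -2*2 = 0
y[3] = 2*2 + 0*2 + -2*3 = -2
y[4] = 2*2 + 0*3 = 4
y[5] = 2*3 = 6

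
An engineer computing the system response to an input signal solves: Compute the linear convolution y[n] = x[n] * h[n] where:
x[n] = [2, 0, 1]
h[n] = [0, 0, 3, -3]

y[n] = sum_k x[k]*h[n-k]. Output length = len(x) + len(h) - 1 = 3 + 4 - 1 = 6.
y[0] = 2*0 = 0
y[1] = 0*0 + 2*0 = 0
y[2] = 1*0 + 0*0 + 2*3 = 6
y[3] = 1*0 + 0*3 + 2*-3 = -6
y[4] = 1*3 + 0*-3 = 3
y[5] = 1*-3 = -3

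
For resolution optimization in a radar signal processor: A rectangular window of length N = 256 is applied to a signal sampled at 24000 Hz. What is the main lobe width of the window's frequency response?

For a rectangular window of length N,
the main lobe width in frequency is 2*f_s/N.
= 2*24000/256 = 375/2 Hz
This determines the minimum frequency separation for resolving two sinusoids.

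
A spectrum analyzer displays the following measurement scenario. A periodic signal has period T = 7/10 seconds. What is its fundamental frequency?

The fundamental frequency is the reciprocal of the period.
f = 1/T = 1/(7/10) = 10/7 Hz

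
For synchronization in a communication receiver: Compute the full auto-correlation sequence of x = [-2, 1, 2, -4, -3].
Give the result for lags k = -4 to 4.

r_xx[k] = sum_m x[m]*x[m+k], indexed from 0, for k = -4 to 4:
  r_xx[-4] = x[4]*x[0] = 6
  r_xx[-3] = x[3]*x[0] + x[4]*x[1] = 5
  r_xx[-2] = x[2]*x[0] + x[3]*x[1] + x[4]*x[2] = -14
  r_xx[-1] = x[1]*x[0] + x[2]*x[1] + x[3]*x[2] + x[4]*x[3] = 4
  r_xx[0] = x[0]*x[0] + x[1]*x[1] + x[2]*x[2] + x[3]*x[3] + x[4]*x[4] = 34
  r_xx[1] = x[0]*x[1] + x[1]*x[2] + x[2]*x[3] + x[3]*x[4] = 4
  r_xx[2] = x[0]*x[2] + x[1]*x[3] + x[2]*x[4] = -14
  r_xx[3] = x[0]*x[3] + x[1]*x[4] = 5
  r_xx[4] = x[0]*x[4] = 6
r_xx = [6, 5, -14, 4, 34, 4, -14, 5, 6]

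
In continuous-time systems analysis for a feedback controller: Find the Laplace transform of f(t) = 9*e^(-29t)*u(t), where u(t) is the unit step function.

Standard Laplace transform pair:
e^(-at)*u(t) <-> 1/(s+a)
With a = 29: L{9*e^(-29t)*u(t)} = 9/(s+29), ROC: Re(s) > -29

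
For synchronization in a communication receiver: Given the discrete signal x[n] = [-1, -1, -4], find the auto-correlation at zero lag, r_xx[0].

The auto-correlation at zero lag r_xx[0] equals the signal energy.
r_xx[0] = sum of x[n]^2 = (-1)^2 + (-1)^2 + (-4)^2
= 1 + 1 + 16 = 18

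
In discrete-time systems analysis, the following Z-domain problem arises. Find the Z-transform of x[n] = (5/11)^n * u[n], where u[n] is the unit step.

The Z-transform of a^n * u[n] is z/(z-a) for |z| > |a|.
Here a = 5/11, so X(z) = z/(z - (5/11)) = 11z/(11z - 5)
ROC: |z| > 5/11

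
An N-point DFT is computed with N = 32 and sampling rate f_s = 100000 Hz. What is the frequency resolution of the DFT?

DFT frequency resolution = f_s / N
= 100000 / 32 = 3125 Hz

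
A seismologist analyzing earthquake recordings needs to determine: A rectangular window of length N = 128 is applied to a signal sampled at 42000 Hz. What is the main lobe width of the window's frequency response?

For a rectangular window of length N,
the main lobe width in frequency is 2*f_s/N.
= 2*42000/128 = 2625/4 Hz
This determines the minimum frequency separation for resolving two sinusoids.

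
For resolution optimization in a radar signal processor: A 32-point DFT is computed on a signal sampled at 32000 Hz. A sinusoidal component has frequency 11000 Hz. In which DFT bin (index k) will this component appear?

DFT frequency resolution = f_s/N = 32000/32 = 1000 Hz
Bin index k = f_signal / resolution = 11000 / 1000 = 11
The signal frequency 11000 Hz falls in DFT bin k = 11.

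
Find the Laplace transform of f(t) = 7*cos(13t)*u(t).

Standard pair: cos(wt)*u(t) <-> s/(s^2+w^2)
With w = 13: L{7*cos(13t)*u(t)} = 7s/(s^2+169)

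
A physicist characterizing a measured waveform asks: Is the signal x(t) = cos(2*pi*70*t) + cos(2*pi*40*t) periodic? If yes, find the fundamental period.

f1 = 70 Hz, f2 = 40 Hz
Period T1 = 1/70, T2 = 1/40
Ratio T1/T2 = 40/70, which is rational.
The signal is periodic with fundamental period T = 1/GCD(70,40) = 1/10 s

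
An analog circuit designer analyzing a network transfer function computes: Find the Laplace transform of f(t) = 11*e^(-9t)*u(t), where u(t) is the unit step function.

Standard Laplace transform pair:
e^(-at)*u(t) <-> 1/(s+a)
With a = 9: L{11*e^(-9t)*u(t)} = 11/(s+9), ROC: Re(s) > -9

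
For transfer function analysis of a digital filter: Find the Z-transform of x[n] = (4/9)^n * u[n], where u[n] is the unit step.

The Z-transform of a^n * u[n] is z/(z-a) for |z| > |a|.
Here a = 4/9, so X(z) = z/(z - (4/9)) = 9z/(9z - 4)
ROC: |z| > 4/9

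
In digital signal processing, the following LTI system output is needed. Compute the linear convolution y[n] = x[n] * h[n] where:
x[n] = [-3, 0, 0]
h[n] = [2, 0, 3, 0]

y[n] = sum_k x[k]*h[n-k]. Output length = len(x) + len(h) - 1 = 3 + 4 - 1 = 6.
y[0] = -3*2 = -6
y[1] = 0*2 + -3*0 = 0
y[2] = 0*2 + 0*0 + -3*3 = -9
y[3] = 0*0 + 0*3 + -3*0 = 0
y[4] = 0*3 + 0*0 = 0
y[5] = 0*0 = 0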